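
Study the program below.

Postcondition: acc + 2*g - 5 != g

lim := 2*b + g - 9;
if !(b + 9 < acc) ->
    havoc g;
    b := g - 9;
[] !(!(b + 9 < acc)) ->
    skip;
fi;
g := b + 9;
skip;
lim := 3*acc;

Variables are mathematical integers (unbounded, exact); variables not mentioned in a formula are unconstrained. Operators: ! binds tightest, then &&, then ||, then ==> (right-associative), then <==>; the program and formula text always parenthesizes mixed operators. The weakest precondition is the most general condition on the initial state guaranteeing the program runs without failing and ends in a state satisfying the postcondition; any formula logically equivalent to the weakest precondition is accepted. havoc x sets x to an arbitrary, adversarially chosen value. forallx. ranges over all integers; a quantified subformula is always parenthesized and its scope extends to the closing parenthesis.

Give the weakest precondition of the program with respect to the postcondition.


Working backward. After the program, the postcondition acc + 2*g - 5 != g must hold; in canonical form it is acc + g != 5.
Before lim := 3*acc: acc + g != 5
Before skip: acc + g != 5
Before g := b + 9: acc + b != -4
Then branch requires forall g_1. acc + g_1 != 5; else branch requires acc + b != -4.
Before the if: ((!(b < acc - 9)) ==> (forall g_1. acc + g_1 != 5)) && (b < acc - 9 ==> acc + b != -4)
Before lim := 2*b + g - 9: ((!(b < acc - 9)) ==> (forall g_1. acc + g_1 != 5)) && (b < acc - 9 ==> acc + b != -4)
Answer: WP = ((!(b < acc - 9)) ==> (forall g_1. acc + g_1 != 5)) && (b < acc - 9 ==> acc + b != -4)


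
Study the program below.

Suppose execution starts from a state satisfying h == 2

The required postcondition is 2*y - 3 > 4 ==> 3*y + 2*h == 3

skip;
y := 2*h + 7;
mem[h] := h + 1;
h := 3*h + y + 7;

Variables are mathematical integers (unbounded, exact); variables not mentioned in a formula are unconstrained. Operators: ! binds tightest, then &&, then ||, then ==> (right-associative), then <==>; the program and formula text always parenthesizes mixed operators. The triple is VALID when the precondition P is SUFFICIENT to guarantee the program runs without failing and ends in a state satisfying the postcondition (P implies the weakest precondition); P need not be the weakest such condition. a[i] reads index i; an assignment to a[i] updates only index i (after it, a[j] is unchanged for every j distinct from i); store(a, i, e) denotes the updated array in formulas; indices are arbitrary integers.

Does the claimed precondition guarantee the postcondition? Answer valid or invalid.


Working backward. After the program, the postcondition 2*y - 3 > 4 ==> 3*y + 2*h == 3 must hold; in canonical form it is 2*y > 7 ==> 2*h + 3*y == 3.
Before h := 3*h + y + 7: 2*y > 7 ==> 6*h + 5*y == -11
Before mem[h] := h + 1: 2*y > 7 ==> 6*h + 5*y == -11
Before y := 2*h + 7: 4*h > -7 ==> 16*h == -46
Before skip: 4*h > -7 ==> 16*h == -46
The weakest precondition is 4*h > -7 ==> 16*h == -46.
Check whether h == 2 implies it.
Countermodel: at the initial state h = 2, the precondition holds but the weakest precondition fails.
Answer: invalid


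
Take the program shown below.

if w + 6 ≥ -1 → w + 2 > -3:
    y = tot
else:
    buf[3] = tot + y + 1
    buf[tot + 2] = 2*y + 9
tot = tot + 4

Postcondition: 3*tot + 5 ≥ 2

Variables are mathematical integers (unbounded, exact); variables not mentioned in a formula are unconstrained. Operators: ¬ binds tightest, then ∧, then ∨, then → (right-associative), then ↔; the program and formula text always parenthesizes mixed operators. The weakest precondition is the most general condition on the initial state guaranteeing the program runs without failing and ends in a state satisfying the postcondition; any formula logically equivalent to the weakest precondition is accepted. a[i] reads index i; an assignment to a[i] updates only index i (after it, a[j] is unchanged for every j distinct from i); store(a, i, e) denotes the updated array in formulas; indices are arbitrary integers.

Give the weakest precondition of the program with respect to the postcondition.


Working backward. After the program, the postcondition 3*tot + 5 ≥ 2 must hold; in canonical form it is 3*tot ≥ -3.
Before tot := tot + 4: 3*tot ≥ -15
Then branch requires 3*tot ≥ -15; else branch requires 3*tot ≥ -15.
Before the if: ((w ≥ -7 → w > -5) → 3*tot ≥ -15) ∧ ((¬(w ≥ -7 → w > -5)) → 3*tot ≥ -15)
Answer: WP = ((w ≥ -7 → w > -5) → 3*tot ≥ -15) ∧ ((¬(w ≥ -7 → w > -5)) → 3*tot ≥ -15)


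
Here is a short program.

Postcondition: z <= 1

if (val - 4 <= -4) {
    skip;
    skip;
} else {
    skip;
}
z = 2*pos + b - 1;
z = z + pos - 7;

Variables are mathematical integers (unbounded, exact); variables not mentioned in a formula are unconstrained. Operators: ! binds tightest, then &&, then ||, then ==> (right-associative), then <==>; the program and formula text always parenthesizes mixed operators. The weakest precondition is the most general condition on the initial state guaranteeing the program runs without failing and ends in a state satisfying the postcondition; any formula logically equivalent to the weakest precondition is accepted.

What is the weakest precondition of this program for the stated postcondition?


Working backward. After the program, z <= 1 must hold.
Before z := z + pos - 7: pos + z <= 8
Before z := 2*pos + b - 1: b + 3*pos <= 9
Then branch requires b + 3*pos <= 9; else branch requires b + 3*pos <= 9.
Before the if: (val <= 0 ==> b + 3*pos <= 9) && ((!(val <= 0)) ==> b + 3*pos <= 9)
Answer: WP = (val <= 0 ==> b + 3*pos <= 9) && ((!(val <= 0)) ==> b + 3*pos <= 9)


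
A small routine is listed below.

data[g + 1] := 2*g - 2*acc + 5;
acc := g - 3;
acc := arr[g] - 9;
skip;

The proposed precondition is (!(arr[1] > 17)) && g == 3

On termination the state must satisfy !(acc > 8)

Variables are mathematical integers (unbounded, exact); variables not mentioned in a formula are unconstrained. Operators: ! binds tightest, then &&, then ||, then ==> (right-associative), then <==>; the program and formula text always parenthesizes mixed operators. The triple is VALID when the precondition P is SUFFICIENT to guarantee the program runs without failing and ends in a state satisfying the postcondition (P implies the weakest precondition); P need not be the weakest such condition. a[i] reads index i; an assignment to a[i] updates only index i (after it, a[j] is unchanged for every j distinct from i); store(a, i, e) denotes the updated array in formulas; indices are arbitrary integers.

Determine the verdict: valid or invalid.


Working backward. After the program, !(acc > 8) must hold.
Before skip: !(acc > 8)
Before acc := arr[g] - 9: !(arr[g] > 17)
Before acc := g - 3: !(arr[g] > 17)
Before data[g + 1] := 2*g - 2*acc + 5: !(arr[g] > 17)
The weakest precondition is !(arr[g] > 17).
Check whether (!(arr[1] > 17)) && g == 3 implies it.
Countermodel: at the initial state arr = {[1] = 0, [3] = 18, elsewhere 0}, g = 3, the precondition holds but the weakest precondition fails.
Answer: invalid


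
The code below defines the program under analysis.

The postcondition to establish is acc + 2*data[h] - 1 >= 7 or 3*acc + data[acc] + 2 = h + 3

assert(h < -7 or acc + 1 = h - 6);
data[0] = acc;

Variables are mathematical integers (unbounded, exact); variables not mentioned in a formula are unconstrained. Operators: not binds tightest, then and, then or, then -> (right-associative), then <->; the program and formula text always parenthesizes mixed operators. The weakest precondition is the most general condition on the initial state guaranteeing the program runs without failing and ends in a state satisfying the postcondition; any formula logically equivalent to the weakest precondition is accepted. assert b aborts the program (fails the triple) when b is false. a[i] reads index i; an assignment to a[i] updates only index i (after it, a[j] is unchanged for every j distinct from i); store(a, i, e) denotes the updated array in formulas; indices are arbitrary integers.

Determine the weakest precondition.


Working backward. After the program, the postcondition acc + 2*data[h] - 1 >= 7 or 3*acc + data[acc] + 2 = h + 3 must hold; in canonical form it is 2*data[h] + acc >= 8 or data[acc] + 3*acc = h + 1.
Before data[0] := acc: 2*store(data, 0, acc)[h] + acc >= 8 or store(data, 0, acc)[acc] + 3*acc = h + 1
Before assert h < -7 or acc + 1 = h - 6: (h < -7 or acc = h - 7) and (2*store(data, 0, acc)[h] + acc >= 8 or store(data, 0, acc)[acc] + 3*acc = h + 1)
Answer: WP = (h < -7 or acc = h - 7) and (2*store(data, 0, acc)[h] + acc >= 8 or store(data, 0, acc)[acc] + 3*acc = h + 1)


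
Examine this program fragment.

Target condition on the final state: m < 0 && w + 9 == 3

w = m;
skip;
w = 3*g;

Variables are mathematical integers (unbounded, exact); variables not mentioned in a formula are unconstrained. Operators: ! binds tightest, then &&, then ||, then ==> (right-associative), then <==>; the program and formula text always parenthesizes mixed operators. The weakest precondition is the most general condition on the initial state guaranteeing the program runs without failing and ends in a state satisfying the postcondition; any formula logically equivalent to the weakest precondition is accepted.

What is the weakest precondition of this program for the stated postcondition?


Working backward. After the program, the postcondition m < 0 && w + 9 == 3 must hold; in canonical form it is m < 0 && w == -6.
Before w := 3*g: m < 0 && 3*g == -6
Before skip: m < 0 && 3*g == -6
Before w := m: m < 0 && 3*g == -6
Answer: WP = m < 0 && 3*g == -6


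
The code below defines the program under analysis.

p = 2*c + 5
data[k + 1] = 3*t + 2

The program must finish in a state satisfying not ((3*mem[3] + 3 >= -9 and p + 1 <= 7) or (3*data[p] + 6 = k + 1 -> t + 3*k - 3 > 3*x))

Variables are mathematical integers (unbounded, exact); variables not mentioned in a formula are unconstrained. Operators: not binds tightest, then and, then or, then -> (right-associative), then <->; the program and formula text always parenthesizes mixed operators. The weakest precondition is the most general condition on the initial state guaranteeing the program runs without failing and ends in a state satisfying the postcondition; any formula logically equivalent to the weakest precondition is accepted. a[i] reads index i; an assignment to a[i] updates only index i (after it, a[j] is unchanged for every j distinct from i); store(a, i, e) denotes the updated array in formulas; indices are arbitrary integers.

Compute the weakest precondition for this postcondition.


Working backward. After the program, the postcondition not ((3*mem[3] + 3 >= -9 and p + 1 <= 7) or (3*data[p] + 6 = k + 1 -> t + 3*k - 3 > 3*x)) must hold; in canonical form it is not ((3*mem[3] >= -12 and p <= 6) or (3*data[p] = k - 5 -> 3*k + t > 3*x + 3)).
Before data[k + 1] := 3*t + 2: not ((3*mem[3] >= -12 and p <= 6) or (3*store(data, k + 1, 3*t + 2)[p] = k - 5 -> 3*k + t > 3*x + 3))
Before p := 2*c + 5: not ((3*mem[3] >= -12 and 2*c <= 1) or (3*store(data, k + 1, 3*t + 2)[2*c + 5] = k - 5 -> 3*k + t > 3*x + 3))
Answer: WP = not ((3*mem[3] >= -12 and 2*c <= 1) or (3*store(data, k + 1, 3*t + 2)[2*c + 5] = k - 5 -> 3*k + t > 3*x + 3))


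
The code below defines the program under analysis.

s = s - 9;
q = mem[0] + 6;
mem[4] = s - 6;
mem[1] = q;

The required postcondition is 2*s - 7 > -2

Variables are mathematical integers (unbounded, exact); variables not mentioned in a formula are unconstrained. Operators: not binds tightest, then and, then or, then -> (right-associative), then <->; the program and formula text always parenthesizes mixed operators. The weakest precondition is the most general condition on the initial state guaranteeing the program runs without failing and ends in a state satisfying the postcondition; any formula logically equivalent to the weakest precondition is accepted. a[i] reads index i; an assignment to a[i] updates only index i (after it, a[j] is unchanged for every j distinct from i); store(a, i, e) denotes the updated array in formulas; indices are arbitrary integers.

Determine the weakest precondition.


Working backward. After the program, the postcondition 2*s - 7 > -2 must hold; in canonical form it is 2*s > 5.
Before mem[1] := q: 2*s > 5
Before mem[4] := s - 6: 2*s > 5
Before q := mem[0] + 6: 2*s > 5
Before s := s - 9: 2*s > 23
Answer: WP = 2*s > 23


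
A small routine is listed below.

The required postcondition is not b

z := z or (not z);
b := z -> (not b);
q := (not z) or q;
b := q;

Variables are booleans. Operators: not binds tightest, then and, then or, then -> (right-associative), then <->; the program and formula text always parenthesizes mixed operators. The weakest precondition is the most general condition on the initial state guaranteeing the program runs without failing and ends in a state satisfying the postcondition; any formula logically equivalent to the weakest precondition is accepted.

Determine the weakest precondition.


Working backward. After the program, not b must hold.
Before b := q: not q
Before q := (not z) or q: not ((not z) or q)
Before b := z -> (not b): not ((not z) or q)
Before z := z or (not z): not q
Answer: WP = not q


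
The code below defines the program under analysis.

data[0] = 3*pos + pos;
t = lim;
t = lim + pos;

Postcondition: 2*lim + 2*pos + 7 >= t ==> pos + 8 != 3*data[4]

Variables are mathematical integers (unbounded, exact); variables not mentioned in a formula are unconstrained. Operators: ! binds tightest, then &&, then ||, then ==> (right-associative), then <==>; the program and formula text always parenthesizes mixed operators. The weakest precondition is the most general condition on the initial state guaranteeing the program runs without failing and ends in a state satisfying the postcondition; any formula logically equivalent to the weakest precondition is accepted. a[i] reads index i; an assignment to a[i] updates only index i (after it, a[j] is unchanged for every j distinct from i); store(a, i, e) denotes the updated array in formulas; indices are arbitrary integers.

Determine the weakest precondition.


Working backward. After the program, the postcondition 2*lim + 2*pos + 7 >= t ==> pos + 8 != 3*data[4] must hold; in canonical form it is 2*lim + 2*pos >= t - 7 ==> pos != 3*data[4] - 8.
Before t := lim + pos: lim + pos >= -7 ==> pos != 3*data[4] - 8
Before t := lim: lim + pos >= -7 ==> pos != 3*data[4] - 8
Before data[0] := 3*pos + pos: lim + pos >= -7 ==> pos != 3*data[4] - 8
Answer: WP = lim + pos >= -7 ==> pos != 3*data[4] - 8


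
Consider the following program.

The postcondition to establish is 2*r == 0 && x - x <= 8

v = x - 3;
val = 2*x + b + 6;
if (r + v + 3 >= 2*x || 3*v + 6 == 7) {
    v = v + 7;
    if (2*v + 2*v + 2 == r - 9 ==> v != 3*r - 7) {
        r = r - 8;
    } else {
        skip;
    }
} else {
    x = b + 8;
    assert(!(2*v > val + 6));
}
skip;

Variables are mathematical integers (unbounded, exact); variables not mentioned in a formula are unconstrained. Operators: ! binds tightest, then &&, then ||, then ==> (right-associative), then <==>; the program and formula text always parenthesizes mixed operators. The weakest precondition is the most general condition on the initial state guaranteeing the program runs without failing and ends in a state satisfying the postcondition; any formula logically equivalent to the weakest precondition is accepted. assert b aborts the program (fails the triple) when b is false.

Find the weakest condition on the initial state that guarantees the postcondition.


Working backward. After the program, the postcondition 2*r == 0 && x - x <= 8 must hold; in canonical form it is 2*r == 0.
Before skip: 2*r == 0
Then branch requires ((4*v == r - 39 ==> v != 3*r - 14) ==> 2*r == 16) && ((!(4*v == r - 39 ==> v != 3*r - 14)) ==> 2*r == 0); else branch requires (!(2*v > val + 6)) && 2*r == 0.
Before the if: ((r + v >= 2*x - 3 || 3*v == 1) ==> (((4*v == r - 39 ==> v != 3*r - 14) ==> 2*r == 16) && ((!(4*v == r - 39 ==> v != 3*r - 14)) ==> 2*r == 0))) && ((!(r + v >= 2*x - 3 || 3*v == 1)) ==> ((!(2*v > val + 6)) && 2*r == 0))
Before val := 2*x + b + 6: ((r + v >= 2*x - 3 || 3*v == 1) ==> (((4*v == r - 39 ==> v != 3*r - 14) ==> 2*r == 16) && ((!(4*v == r - 39 ==> v != 3*r - 14)) ==> 2*r == 0))) && ((!(r + v >= 2*x - 3 || 3*v == 1)) ==> ((!(2*v > b + 2*x + 12)) && 2*r == 0))
Before v := x - 3: ((r >= x || 3*x == 10) ==> (((4*x == r - 27 ==> x != 3*r - 11) ==> 2*r == 16) && ((!(4*x == r - 27 ==> x != 3*r - 11)) ==> 2*r == 0))) && ((!(r >= x || 3*x == 10)) ==> ((!(b < -18)) && 2*r == 0))
Answer: WP = ((r >= x || 3*x == 10) ==> (((4*x == r - 27 ==> x != 3*r - 11) ==> 2*r == 16) && ((!(4*x == r - 27 ==> x != 3*r - 11)) ==> 2*r == 0))) && ((!(r >= x || 3*x == 10)) ==> ((!(b < -18)) && 2*r == 0))


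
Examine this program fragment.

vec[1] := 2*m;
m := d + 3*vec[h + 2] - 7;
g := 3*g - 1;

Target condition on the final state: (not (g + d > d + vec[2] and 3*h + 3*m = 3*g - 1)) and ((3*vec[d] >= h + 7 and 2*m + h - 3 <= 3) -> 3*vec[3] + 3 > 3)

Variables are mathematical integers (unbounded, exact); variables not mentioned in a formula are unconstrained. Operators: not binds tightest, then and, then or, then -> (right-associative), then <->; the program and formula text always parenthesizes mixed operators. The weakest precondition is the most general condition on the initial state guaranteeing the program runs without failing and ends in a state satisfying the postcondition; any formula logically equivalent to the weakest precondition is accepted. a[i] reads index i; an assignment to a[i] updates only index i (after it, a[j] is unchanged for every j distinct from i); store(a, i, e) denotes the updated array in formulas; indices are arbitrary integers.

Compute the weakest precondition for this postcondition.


Working backward. After the program, the postcondition (not (g + d > d + vec[2] and 3*h + 3*m = 3*g - 1)) and ((3*vec[d] >= h + 7 and 2*m + h - 3 <= 3) -> 3*vec[3] + 3 > 3) must hold; in canonical form it is (not (g > vec[2] and 3*h + 3*m = 3*g - 1)) and ((3*vec[d] >= h + 7 and h + 2*m <= 6) -> 3*vec[3] > 0).
Before g := 3*g - 1: (not (3*g > vec[2] + 1 and 3*h + 3*m = 9*g - 4)) and ((3*vec[d] >= h + 7 and h + 2*m <= 6) -> 3*vec[3] > 0)
Before m := d + 3*vec[h + 2] - 7: (not (3*g > vec[2] + 1 and 9*vec[h + 2] + 3*d + 3*h = 9*g + 17)) and ((3*vec[d] >= h + 7 and 6*vec[h + 2] + 2*d + h <= 20) -> 3*vec[3] > 0)
Before vec[1] := 2*m: (not (3*g > vec[2] + 1 and 9*store(vec, 1, 2*m)[h + 2] + 3*d + 3*h = 9*g + 17)) and ((3*store(vec, 1, 2*m)[d] >= h + 7 and 6*store(vec, 1, 2*m)[h + 2] + 2*d + h <= 20) -> 3*vec[3] > 0)
Answer: WP = (not (3*g > vec[2] + 1 and 9*store(vec, 1, 2*m)[h + 2] + 3*d + 3*h = 9*g + 17)) and ((3*store(vec, 1, 2*m)[d] >= h + 7 and 6*store(vec, 1, 2*m)[h + 2] + 2*d + h <= 20) -> 3*vec[3] > 0)


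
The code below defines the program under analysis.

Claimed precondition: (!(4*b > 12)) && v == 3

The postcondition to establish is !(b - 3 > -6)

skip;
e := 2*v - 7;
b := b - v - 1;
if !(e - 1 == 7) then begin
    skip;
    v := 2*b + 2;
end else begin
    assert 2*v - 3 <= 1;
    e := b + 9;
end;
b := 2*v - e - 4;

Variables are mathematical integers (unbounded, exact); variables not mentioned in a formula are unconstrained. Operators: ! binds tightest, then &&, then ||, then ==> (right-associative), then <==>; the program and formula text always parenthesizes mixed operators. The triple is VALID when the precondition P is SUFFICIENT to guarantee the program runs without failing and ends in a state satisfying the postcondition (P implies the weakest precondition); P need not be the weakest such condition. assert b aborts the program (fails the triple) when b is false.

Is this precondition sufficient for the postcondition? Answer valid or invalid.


Working backward. After the program, the postcondition !(b - 3 > -6) must hold; in canonical form it is !(b > -3).
Before b := 2*v - e - 4: !(2*v > e + 1)
Then branch requires !(4*b > e - 3); else branch requires 2*v <= 4 && (!(2*v > b + 10)).
Before the if: ((!(e == 8)) ==> (!(4*b > e - 3))) && (e == 8 ==> (2*v <= 4 && (!(2*v > b + 10))))
Before b := b - v - 1: ((!(e == 8)) ==> (!(4*b > e + 4*v + 1))) && (e == 8 ==> (2*v <= 4 && (!(3*v > b + 9))))
Before e := 2*v - 7: ((!(2*v == 15)) ==> (!(4*b > 6*v - 6))) && (2*v == 15 ==> (2*v <= 4 && (!(3*v > b + 9))))
Before skip: ((!(2*v == 15)) ==> (!(4*b > 6*v - 6))) && (2*v == 15 ==> (2*v <= 4 && (!(3*v > b + 9))))
The weakest precondition is ((!(2*v == 15)) ==> (!(4*b > 6*v - 6))) && (2*v == 15 ==> (2*v <= 4 && (!(3*v > b + 9)))).
Check whether (!(4*b > 12)) && v == 3 implies it.
Every state satisfying the precondition satisfies the weakest precondition: the implication holds.
Answer: valid


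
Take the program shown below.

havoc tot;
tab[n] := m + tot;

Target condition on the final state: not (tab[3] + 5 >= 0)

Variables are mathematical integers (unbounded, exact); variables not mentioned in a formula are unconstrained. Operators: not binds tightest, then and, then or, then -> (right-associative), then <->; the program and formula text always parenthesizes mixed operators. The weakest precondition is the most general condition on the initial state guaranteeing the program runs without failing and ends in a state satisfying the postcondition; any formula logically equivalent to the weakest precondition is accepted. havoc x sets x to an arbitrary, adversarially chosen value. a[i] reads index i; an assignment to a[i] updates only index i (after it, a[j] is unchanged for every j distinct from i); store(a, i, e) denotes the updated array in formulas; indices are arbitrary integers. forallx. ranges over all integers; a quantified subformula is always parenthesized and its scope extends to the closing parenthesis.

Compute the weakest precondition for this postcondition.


Working backward. After the program, the postcondition not (tab[3] + 5 >= 0) must hold; in canonical form it is not (tab[3] >= -5).
Before tab[n] := m + tot: not (store(tab, n, m + tot)[3] >= -5)
Before havoc tot: forall tot_1. (not (store(tab, n, m + tot_1)[3] >= -5))
Answer: WP = forall tot_1. (not (store(tab, n, m + tot_1)[3] >= -5))


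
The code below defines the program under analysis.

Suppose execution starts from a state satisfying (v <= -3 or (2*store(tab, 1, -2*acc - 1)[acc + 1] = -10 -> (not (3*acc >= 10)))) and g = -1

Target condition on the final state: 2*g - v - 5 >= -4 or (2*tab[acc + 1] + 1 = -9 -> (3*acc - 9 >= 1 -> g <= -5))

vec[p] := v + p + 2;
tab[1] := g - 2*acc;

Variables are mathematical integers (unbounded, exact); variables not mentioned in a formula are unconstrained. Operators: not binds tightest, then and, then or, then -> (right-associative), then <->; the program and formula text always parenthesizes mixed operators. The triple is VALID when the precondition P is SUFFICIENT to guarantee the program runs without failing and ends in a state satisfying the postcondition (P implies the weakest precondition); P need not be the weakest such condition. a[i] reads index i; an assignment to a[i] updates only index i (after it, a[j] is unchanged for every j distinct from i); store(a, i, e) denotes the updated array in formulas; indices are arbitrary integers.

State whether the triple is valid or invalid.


Working backward. After the program, the postcondition 2*g - v - 5 >= -4 or (2*tab[acc + 1] + 1 = -9 -> (3*acc - 9 >= 1 -> g <= -5)) must hold; in canonical form it is 2*g >= v + 1 or (2*tab[acc + 1] = -10 -> (3*acc >= 10 -> g <= -5)).
Before tab[1] := g - 2*acc: 2*g >= v + 1 or (2*store(tab, 1, -2*acc + g)[acc + 1] = -10 -> (3*acc >= 10 -> g <= -5))
Before vec[p] := v + p + 2: 2*g >= v + 1 or (2*store(tab, 1, -2*acc + g)[acc + 1] = -10 -> (3*acc >= 10 -> g <= -5))
The weakest precondition is 2*g >= v + 1 or (2*store(tab, 1, -2*acc + g)[acc + 1] = -10 -> (3*acc >= 10 -> g <= -5)).
Check whether (v <= -3 or (2*store(tab, 1, -2*acc - 1)[acc + 1] = -10 -> (not (3*acc >= 10)))) and g = -1 implies it.
Every state satisfying the precondition satisfies the weakest precondition: the implication holds.
Answer: valid


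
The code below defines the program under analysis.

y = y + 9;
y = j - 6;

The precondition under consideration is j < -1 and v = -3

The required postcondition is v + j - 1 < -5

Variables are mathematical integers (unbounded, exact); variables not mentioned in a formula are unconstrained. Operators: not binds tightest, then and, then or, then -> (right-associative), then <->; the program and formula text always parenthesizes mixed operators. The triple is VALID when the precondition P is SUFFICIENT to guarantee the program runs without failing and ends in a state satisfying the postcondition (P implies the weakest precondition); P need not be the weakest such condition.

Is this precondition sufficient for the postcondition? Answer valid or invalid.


Working backward. After the program, the postcondition v + j - 1 < -5 must hold; in canonical form it is j + v < -4.
Before y := j - 6: j + v < -4
Before y := y + 9: j + v < -4
The weakest precondition is j + v < -4.
Check whether j < -1 and v = -3 implies it.
Every state satisfying the precondition satisfies the weakest precondition: the implication holds.
Answer: valid


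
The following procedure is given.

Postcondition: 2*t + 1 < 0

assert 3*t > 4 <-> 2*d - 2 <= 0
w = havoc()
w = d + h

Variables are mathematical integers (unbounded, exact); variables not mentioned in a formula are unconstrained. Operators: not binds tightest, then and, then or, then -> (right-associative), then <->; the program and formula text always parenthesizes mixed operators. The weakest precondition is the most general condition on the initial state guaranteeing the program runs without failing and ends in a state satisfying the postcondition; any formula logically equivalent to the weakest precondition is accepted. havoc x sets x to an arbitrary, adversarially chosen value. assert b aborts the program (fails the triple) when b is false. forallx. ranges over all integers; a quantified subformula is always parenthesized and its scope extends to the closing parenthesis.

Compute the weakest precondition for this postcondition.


Working backward. After the program, the postcondition 2*t + 1 < 0 must hold; in canonical form it is 2*t < -1.
Before w := d + h: 2*t < -1
Before havoc w: 2*t < -1
Before assert 3*t > 4 <-> 2*d - 2 <= 0: (3*t > 4 <-> 2*d <= 2) and 2*t < -1
Answer: WP = (3*t > 4 <-> 2*d <= 2) and 2*t < -1


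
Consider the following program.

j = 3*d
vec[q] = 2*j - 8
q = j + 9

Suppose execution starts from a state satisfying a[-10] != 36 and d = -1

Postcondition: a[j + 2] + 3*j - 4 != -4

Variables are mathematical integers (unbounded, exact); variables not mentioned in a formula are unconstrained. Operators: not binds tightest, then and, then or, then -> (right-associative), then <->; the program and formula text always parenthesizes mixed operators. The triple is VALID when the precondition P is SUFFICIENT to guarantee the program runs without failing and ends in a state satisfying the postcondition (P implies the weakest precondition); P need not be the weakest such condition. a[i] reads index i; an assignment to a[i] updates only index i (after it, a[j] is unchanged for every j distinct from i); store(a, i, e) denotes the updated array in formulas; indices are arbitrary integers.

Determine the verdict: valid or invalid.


Working backward. After the program, the postcondition a[j + 2] + 3*j - 4 != -4 must hold; in canonical form it is a[j + 2] + 3*j != 0.
Before q := j + 9: a[j + 2] + 3*j != 0
Before vec[q] := 2*j - 8: a[j + 2] + 3*j != 0
Before j := 3*d: a[3*d + 2] + 9*d != 0
The weakest precondition is a[3*d + 2] + 9*d != 0.
Check whether a[-10] != 36 and d = -1 implies it.
Countermodel: at the initial state a = {[-10] = 2, [-1] = 9, elsewhere 9}, d = -1, the precondition holds but the weakest precondition fails.
Answer: invalid


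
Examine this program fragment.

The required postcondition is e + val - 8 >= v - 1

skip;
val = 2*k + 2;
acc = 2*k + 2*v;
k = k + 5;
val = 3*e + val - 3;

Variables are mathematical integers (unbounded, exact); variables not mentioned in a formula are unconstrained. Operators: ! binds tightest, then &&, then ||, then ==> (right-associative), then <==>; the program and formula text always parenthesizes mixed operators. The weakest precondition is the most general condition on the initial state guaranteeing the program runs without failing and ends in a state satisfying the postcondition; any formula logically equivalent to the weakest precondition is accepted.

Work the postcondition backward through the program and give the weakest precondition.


Working backward. After the program, the postcondition e + val - 8 >= v - 1 must hold; in canonical form it is e + val >= v + 7.
Before val := 3*e + val - 3: 4*e + val >= v + 10
Before k := k + 5: 4*e + val >= v + 10
Before acc := 2*k + 2*v: 4*e + val >= v + 10
Before val := 2*k + 2: 4*e + 2*k >= v + 8
Before skip: 4*e + 2*k >= v + 8
Answer: WP = 4*e + 2*k >= v + 8


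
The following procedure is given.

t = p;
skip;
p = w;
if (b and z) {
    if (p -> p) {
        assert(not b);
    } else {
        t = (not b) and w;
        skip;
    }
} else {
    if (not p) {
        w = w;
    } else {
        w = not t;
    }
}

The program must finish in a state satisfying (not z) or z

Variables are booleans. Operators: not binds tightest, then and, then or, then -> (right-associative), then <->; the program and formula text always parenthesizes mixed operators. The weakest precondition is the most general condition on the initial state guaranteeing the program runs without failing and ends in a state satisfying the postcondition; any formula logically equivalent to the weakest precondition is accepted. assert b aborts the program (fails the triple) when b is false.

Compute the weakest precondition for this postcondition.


Working backward. After the program, the postcondition (not z) or z must hold; in canonical form it is true.
Then branch requires not b; else branch requires true.
Before the if: (b and z) -> (not b)
Before p := w: (b and z) -> (not b)
Before skip: (b and z) -> (not b)
Before t := p: (b and z) -> (not b)
Answer: WP = (b and z) -> (not b)


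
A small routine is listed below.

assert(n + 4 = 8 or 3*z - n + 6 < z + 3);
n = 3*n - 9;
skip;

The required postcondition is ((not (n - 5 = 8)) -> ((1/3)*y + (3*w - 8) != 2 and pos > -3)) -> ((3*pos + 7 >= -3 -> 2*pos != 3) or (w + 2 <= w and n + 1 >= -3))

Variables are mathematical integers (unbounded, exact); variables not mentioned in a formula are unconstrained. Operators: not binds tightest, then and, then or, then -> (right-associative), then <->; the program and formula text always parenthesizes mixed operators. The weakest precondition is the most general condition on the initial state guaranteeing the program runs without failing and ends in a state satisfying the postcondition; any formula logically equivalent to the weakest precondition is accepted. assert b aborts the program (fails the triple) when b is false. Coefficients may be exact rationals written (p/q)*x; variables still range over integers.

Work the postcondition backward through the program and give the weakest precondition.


Working backward. After the program, the postcondition ((not (n - 5 = 8)) -> ((1/3)*y + (3*w - 8) != 2 and pos > -3)) -> ((3*pos + 7 >= -3 -> 2*pos != 3) or (w + 2 <= w and n + 1 >= -3)) must hold; in canonical form it is ((not (n = 13)) -> (3*w + (1/3)*y != 10 and pos > -3)) -> (3*pos >= -10 -> 2*pos != 3).
Before skip: ((not (n = 13)) -> (3*w + (1/3)*y != 10 and pos > -3)) -> (3*pos >= -10 -> 2*pos != 3)
Before n := 3*n - 9: ((not (3*n = 22)) -> (3*w + (1/3)*y != 10 and pos > -3)) -> (3*pos >= -10 -> 2*pos != 3)
Before assert n + 4 = 8 or 3*z - n + 6 < z + 3: (n = 4 or 2*z < n - 3) and (((not (3*n = 22)) -> (3*w + (1/3)*y != 10 and pos > -3)) -> (3*pos >= -10 -> 2*pos != 3))
Answer: WP = (n = 4 or 2*z < n - 3) and (((not (3*n = 22)) -> (3*w + (1/3)*y != 10 and pos > -3)) -> (3*pos >= -10 -> 2*pos != 3))


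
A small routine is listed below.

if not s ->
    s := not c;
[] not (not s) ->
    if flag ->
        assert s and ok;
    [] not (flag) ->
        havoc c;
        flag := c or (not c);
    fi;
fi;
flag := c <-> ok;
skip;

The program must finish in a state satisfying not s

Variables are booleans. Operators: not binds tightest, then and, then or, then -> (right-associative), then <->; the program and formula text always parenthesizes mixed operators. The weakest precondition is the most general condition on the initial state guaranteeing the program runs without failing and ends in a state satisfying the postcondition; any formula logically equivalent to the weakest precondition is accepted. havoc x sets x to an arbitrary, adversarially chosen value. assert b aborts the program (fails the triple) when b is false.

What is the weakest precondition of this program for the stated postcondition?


Working backward. After the program, not s must hold.
Before skip: not s
Before flag := c <-> ok: not s
Then branch requires c; else branch requires (not flag) and ((not flag) -> (not s)).
Before the if: ((not s) -> c) and (s -> ((not flag) and ((not flag) -> (not s))))
Answer: WP = ((not s) -> c) and (s -> ((not flag) and ((not flag) -> (not s))))


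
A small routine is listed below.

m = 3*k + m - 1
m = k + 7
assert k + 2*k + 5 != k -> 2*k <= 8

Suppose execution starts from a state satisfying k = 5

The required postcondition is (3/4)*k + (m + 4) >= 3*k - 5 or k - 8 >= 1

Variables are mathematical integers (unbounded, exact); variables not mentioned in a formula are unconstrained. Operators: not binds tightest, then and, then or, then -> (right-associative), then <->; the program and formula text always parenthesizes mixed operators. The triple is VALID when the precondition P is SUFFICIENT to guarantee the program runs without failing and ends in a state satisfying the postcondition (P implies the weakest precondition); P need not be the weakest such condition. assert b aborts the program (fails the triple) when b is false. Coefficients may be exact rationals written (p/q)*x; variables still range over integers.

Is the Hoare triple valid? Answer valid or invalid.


Working backward. After the program, the postcondition (3/4)*k + (m + 4) >= 3*k - 5 or k - 8 >= 1 must hold; in canonical form it is m >= (9/4)*k - 9 or k >= 9.
Before assert k + 2*k + 5 != k -> 2*k <= 8: (2*k != -5 -> 2*k <= 8) and (m >= (9/4)*k - 9 or k >= 9)
Before m := k + 7: (2*k != -5 -> 2*k <= 8) and ((5/4)*k <= 16 or k >= 9)
Before m := 3*k + m - 1: (2*k != -5 -> 2*k <= 8) and ((5/4)*k <= 16 or k >= 9)
The weakest precondition is (2*k != -5 -> 2*k <= 8) and ((5/4)*k <= 16 or k >= 9).
Check whether k = 5 implies it.
Countermodel: at the initial state k = 5, the precondition holds but the weakest precondition fails.
Answer: invalid


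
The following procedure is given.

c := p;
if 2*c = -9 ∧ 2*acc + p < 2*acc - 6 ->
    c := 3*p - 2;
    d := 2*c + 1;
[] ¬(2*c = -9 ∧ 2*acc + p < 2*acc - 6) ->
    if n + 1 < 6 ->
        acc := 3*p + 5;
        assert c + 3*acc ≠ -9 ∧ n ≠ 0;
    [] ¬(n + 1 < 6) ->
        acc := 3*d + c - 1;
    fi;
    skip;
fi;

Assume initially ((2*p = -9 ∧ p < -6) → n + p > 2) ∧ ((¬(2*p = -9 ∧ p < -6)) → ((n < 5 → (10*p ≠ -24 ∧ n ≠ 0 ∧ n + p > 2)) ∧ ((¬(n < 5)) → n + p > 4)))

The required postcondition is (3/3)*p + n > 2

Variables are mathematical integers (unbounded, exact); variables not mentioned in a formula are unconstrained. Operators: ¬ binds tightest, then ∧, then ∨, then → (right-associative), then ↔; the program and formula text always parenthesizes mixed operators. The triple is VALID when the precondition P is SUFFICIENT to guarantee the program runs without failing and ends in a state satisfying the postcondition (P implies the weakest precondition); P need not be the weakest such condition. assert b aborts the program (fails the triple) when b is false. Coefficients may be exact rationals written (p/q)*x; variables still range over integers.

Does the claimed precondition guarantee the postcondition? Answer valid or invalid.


Working backward. After the program, the postcondition (3/3)*p + n > 2 must hold; in canonical form it is n + p > 2.
Then branch requires n + p > 2; else branch requires (n < 5 → (c + 9*p ≠ -24 ∧ n ≠ 0 ∧ n + p > 2)) ∧ ((¬(n < 5)) → n + p > 2).
Before the if: ((2*c = -9 ∧ p < -6) → n + p > 2) ∧ ((¬(2*c = -9 ∧ p < -6)) → ((n < 5 → (c + 9*p ≠ -24 ∧ n ≠ 0 ∧ n + p > 2)) ∧ ((¬(n < 5)) → n + p > 2)))
Before c := p: ((2*p = -9 ∧ p < -6) → n + p > 2) ∧ ((¬(2*p = -9 ∧ p < -6)) → ((n < 5 → (10*p ≠ -24 ∧ n ≠ 0 ∧ n + p > 2)) ∧ ((¬(n < 5)) → n + p > 2)))
The weakest precondition is ((2*p = -9 ∧ p < -6) → n + p > 2) ∧ ((¬(2*p = -9 ∧ p < -6)) → ((n < 5 → (10*p ≠ -24 ∧ n ≠ 0 ∧ n + p > 2)) ∧ ((¬(n < 5)) → n + p > 2))).
Check whether ((2*p = -9 ∧ p < -6) → n + p > 2) ∧ ((¬(2*p = -9 ∧ p < -6)) → ((n < 5 → (10*p ≠ -24 ∧ n ≠ 0 ∧ n + p > 2)) ∧ ((¬(n < 5)) → n + p > 4))) implies it.
Every state satisfying the precondition satisfies the weakest precondition: the implication holds.
Answer: valid


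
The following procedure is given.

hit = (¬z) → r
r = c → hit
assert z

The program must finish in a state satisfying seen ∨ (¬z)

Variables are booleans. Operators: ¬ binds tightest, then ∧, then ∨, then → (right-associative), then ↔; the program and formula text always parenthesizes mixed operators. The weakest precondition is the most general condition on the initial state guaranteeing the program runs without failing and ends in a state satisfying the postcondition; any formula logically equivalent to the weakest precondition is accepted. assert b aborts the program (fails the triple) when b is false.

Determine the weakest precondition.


Working backward. After the program, seen ∨ (¬z) must hold.
Before assert z: z ∧ (seen ∨ (¬z))
Before r := c → hit: z ∧ (seen ∨ (¬z))
Before hit := (¬z) → r: z ∧ (seen ∨ (¬z))
Answer: WP = z ∧ (seen ∨ (¬z))


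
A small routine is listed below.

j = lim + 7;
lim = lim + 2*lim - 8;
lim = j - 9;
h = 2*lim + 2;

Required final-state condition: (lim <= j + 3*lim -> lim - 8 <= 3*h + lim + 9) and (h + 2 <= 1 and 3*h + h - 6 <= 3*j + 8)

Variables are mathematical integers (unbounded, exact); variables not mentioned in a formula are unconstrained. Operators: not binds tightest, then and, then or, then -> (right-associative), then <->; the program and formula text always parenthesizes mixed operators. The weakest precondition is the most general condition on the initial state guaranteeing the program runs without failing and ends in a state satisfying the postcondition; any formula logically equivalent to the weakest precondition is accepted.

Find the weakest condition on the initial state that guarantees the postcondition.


Working backward. After the program, the postcondition (lim <= j + 3*lim -> lim - 8 <= 3*h + lim + 9) and (h + 2 <= 1 and 3*h + h - 6 <= 3*j + 8) must hold; in canonical form it is (j + 2*lim >= 0 -> 3*h >= -17) and h <= -1 and 4*h <= 3*j + 14.
Before h := 2*lim + 2: (j + 2*lim >= 0 -> 6*lim >= -23) and 2*lim <= -3 and 8*lim <= 3*j + 6
Before lim := j - 9: (3*j >= 18 -> 6*j >= 31) and 2*j <= 15 and 5*j <= 78
Before lim := lim + 2*lim - 8: (3*j >= 18 -> 6*j >= 31) and 2*j <= 15 and 5*j <= 78
Before j := lim + 7: (3*lim >= -3 -> 6*lim >= -11) and 2*lim <= 1 and 5*lim <= 43
Answer: WP = (3*lim >= -3 -> 6*lim >= -11) and 2*lim <= 1 and 5*lim <= 43


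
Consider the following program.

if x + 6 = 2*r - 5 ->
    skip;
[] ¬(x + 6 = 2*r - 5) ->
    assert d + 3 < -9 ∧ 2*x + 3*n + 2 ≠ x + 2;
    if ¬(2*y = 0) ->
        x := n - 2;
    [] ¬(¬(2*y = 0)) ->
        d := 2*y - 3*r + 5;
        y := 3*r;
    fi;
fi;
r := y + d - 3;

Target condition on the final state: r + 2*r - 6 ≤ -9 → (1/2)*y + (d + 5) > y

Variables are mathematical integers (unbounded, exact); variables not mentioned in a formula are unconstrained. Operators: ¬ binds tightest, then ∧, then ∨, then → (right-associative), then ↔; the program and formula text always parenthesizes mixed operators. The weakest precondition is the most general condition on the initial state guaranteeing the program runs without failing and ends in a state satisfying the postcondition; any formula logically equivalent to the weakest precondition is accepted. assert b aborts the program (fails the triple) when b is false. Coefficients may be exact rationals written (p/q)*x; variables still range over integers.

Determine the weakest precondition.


Working backward. After the program, the postcondition r + 2*r - 6 ≤ -9 → (1/2)*y + (d + 5) > y must hold; in canonical form it is 3*r ≤ -3 → d > (1/2)*y - 5.
Before r := y + d - 3: 3*d + 3*y ≤ 6 → d > (1/2)*y - 5
Then branch requires 3*d + 3*y ≤ 6 → d > (1/2)*y - 5; else branch requires d < -12 ∧ 3*n + x ≠ 0 ∧ ((¬(2*y = 0)) → (3*d + 3*y ≤ 6 → d > (1/2)*y - 5)) ∧ (2*y = 0 → (6*y ≤ -9 → 2*y > (9/2)*r - 10)).
Before the if: (x = 2*r - 11 → (3*d + 3*y ≤ 6 → d > (1/2)*y - 5)) ∧ ((¬(x = 2*r - 11)) → (d < -12 ∧ 3*n + x ≠ 0 ∧ ((¬(2*y = 0)) → (3*d + 3*y ≤ 6 → d > (1/2)*y - 5)) ∧ (2*y = 0 → (6*y ≤ -9 → 2*y > (9/2)*r - 10))))
Answer: WP = (x = 2*r - 11 → (3*d + 3*y ≤ 6 → d > (1/2)*y - 5)) ∧ ((¬(x = 2*r - 11)) → (d < -12 ∧ 3*n + x ≠ 0 ∧ ((¬(2*y = 0)) → (3*d + 3*y ≤ 6 → d > (1/2)*y - 5)) ∧ (2*y = 0 → (6*y ≤ -9 → 2*y > (9/2)*r - 10))))
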